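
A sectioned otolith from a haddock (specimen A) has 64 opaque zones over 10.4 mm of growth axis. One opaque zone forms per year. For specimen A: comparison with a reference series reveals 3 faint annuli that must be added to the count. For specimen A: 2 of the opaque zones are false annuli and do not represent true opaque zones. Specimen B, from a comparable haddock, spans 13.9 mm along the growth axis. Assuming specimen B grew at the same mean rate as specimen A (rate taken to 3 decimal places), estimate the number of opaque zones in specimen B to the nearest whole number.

87 opaque zones

Specimen A: after corrections the count is 64 − 2 + 3 = 65 opaque zones.
A: Extension rate ≈ 10.4 / 65 = 0.160 mm/yr.
Specimen B: 13.9 mm / 0.160 mm per year = 86.88 years ≈ 87 opaque zones.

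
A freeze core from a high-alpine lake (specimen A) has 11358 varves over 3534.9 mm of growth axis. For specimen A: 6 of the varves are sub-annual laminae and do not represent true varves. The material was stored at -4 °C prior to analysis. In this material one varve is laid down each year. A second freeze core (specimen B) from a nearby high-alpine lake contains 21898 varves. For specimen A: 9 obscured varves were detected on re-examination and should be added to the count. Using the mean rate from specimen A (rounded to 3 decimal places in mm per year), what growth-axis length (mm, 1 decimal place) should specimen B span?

6810.3 mm

Specimen A: adjusted count: 11358 − 6 + 9 = 11361 varves.
A: Extension rate ≈ 3534.9 / 11361 = 0.311 mm/yr.
B's length ≈ 0.311 × 21898 = 6810.3 mm.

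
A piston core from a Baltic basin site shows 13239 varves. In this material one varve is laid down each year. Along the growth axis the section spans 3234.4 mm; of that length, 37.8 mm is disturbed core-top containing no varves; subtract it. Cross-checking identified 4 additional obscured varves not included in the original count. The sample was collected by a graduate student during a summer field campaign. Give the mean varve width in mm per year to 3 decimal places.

Correcting the raw count gives 13239 + 4 = 13243 true varves.
The growth record spans 3234.4 − 37.8 = 3196.6 mm.
3196.6 mm over 13243 years gives 3196.6 / 13243 ≈ 0.241 mm per year.

0.241 mm per year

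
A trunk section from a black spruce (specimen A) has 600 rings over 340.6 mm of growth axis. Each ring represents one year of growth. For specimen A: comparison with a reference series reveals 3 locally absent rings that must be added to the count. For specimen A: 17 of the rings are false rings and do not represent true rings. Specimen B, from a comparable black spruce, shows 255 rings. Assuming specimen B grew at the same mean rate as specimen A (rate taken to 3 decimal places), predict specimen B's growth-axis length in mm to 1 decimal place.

148.2 mm

Specimen A: adjusted count: 600 − 17 + 3 = 586 rings.
A: Mean rate = 340.6 mm / 586 years ≈ 0.581 mm/year.
For B, 0.581 mm/year × 255 years = 148.2 mm.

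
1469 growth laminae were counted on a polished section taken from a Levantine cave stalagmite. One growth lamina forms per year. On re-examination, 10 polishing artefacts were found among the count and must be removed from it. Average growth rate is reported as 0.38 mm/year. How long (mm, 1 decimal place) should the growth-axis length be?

True growth lamina count = 1469 − 10 = 1459.
1459 years at 0.38 mm/year gives 0.38 × 1459 = 554.4 mm.

554.4 mm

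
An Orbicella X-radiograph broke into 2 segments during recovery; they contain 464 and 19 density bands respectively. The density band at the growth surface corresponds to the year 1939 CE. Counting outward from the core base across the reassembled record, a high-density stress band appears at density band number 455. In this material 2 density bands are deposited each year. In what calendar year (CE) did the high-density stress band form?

Total density bands = 464 + 19 = 483.
The high-density stress band sits at density band 455 from the core base, so 483 − 455 = 28 density bands formed after it.
With 2 density bands per year, 28 / 2 = 14 years.
The density band at the growth surface is 1939 CE, so the high-density stress band dates to 1939 − 14 = 1925 CE.

1925 CE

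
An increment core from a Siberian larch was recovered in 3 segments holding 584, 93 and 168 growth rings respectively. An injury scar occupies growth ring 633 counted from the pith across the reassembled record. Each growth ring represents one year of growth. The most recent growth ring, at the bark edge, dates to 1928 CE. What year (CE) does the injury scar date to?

1716 CE

Total growth rings = 584 + 93 + 168 = 845.
The injury scar sits at growth ring 633 from the pith, so 845 − 633 = 212 growth rings formed after it.
The growth ring at the bark edge is 1928 CE, so the injury scar dates to 1928 − 212 = 1716 CE.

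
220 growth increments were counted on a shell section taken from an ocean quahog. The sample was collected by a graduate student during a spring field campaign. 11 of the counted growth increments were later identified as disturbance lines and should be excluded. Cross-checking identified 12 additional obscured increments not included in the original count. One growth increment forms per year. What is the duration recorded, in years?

Correcting the raw count gives 220 − 11 + 12 = 221 true growth increments.
At one growth increment per year, that is 221 years.

221 years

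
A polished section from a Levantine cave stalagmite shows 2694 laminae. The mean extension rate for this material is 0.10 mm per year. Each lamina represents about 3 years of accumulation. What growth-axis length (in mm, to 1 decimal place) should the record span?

808.2 mm

Multiplying by 3 years per lamina: 2694 × 3 = 8082 years.
Predicted length = 0.10 mm/year × 8082 years = 808.2 mm.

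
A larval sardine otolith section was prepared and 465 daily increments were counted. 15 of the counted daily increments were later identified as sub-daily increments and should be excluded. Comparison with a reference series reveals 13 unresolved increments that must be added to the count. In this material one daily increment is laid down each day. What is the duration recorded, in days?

463 days

Adjusted count: 465 − 15 + 13 = 463 daily increments.
At one daily increment per day, that is 463 days.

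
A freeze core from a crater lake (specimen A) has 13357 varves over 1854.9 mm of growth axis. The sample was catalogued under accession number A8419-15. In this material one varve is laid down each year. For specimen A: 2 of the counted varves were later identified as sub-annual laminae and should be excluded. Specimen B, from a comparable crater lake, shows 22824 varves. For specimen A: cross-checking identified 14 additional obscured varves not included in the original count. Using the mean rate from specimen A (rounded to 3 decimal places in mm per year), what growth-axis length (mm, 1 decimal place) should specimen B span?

3172.5 mm

Specimen A: after corrections the count is 13357 − 2 + 14 = 13369 varves.
A: 1854.9 mm over 13369 years gives 1854.9 / 13369 ≈ 0.139 mm per year.
B's length ≈ 0.139 × 22824 = 3172.5 mm.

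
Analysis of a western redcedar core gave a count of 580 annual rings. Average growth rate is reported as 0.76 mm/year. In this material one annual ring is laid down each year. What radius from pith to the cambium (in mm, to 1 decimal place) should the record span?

580 years of growth are recorded.
580 years at 0.76 mm/year gives 0.76 × 580 = 440.8 mm.

440.8 mm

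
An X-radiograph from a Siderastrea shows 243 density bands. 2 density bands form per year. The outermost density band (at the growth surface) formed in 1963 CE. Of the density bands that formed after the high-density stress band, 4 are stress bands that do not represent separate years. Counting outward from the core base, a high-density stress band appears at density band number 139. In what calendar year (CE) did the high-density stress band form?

1913 CE

The high-density stress band sits at density band 139 from the core base, so 243 − 139 = 104 density bands formed after it.
Excluding 4 false density bands: 104 − 4 = 100.
With 2 density bands per year, 100 / 2 = 50 years.
1963 − 50 = 1913 CE.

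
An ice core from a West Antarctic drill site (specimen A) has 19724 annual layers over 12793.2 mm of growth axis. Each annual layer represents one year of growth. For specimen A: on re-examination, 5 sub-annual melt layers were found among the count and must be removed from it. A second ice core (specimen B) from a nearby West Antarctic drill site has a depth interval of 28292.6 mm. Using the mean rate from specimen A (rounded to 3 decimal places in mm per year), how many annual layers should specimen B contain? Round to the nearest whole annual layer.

43594 annual layers

Specimen A: correcting the raw count gives 19724 − 5 = 19719 true annual layers.
A: 12793.2 mm over 19719 years gives 12793.2 / 19719 ≈ 0.649 mm per year.
Specimen B: 28292.6 mm / 0.649 mm per year = 43594.14 years ≈ 43594 annual layers.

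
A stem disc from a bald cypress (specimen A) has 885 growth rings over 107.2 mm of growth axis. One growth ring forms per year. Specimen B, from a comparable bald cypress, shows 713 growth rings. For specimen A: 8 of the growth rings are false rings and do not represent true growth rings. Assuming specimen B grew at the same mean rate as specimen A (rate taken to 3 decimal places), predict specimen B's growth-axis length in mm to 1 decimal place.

87.0 mm

Specimen A: correcting the raw count gives 885 − 8 = 877 true growth rings.
A: Extension rate ≈ 107.2 / 877 = 0.122 mm/yr.
For B, 0.122 mm/year × 713 years = 87.0 mm.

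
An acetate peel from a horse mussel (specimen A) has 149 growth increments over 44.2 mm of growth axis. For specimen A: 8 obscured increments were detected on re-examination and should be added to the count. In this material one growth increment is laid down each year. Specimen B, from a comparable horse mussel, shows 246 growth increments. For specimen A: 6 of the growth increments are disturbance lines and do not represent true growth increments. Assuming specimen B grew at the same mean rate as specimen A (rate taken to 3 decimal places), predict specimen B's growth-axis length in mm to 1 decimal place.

72.1 mm

Specimen A: correcting the raw count gives 149 − 6 + 8 = 151 true growth increments.
A: Extension rate ≈ 44.2 / 151 = 0.293 mm/year.
B's length ≈ 0.293 × 246 = 72.1 mm.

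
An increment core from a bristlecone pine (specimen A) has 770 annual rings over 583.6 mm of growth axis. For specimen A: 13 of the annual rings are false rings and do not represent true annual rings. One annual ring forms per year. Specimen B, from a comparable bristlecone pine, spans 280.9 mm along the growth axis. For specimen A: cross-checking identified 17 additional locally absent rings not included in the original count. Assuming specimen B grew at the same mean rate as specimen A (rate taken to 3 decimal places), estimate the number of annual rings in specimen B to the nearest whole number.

Specimen A: after corrections the count is 770 − 13 + 17 = 774 annual rings.
A: Mean rate = 583.6 mm / 774 years ≈ 0.754 mm per year.
Specimen B: 280.9 mm / 0.754 mm per year = 372.55 years ≈ 373 annual rings.

373 annual rings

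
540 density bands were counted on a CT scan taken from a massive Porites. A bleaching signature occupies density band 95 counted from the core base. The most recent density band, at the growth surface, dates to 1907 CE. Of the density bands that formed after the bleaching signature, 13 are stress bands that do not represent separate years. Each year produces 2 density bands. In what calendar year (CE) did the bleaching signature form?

The bleaching signature sits at density band 95 from the core base, so 540 − 95 = 445 density bands formed after it.
Removing the 13 false density bands leaves 445 − 13 = 432 true density bands beyond the bleaching signature.
Dividing by 2 density bands per year: 432 / 2 = 216 years.
1907 − 216 = 1691 CE.

1691 CE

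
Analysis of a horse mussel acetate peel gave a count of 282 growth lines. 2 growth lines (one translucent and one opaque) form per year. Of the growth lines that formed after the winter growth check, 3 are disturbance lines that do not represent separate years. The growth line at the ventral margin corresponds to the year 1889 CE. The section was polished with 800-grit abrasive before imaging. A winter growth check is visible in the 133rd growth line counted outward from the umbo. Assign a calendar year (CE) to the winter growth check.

1816 CE

Between growth line 133 and the ventral margin there are 282 − 133 = 149 growth lines.
Removing the 3 false growth lines leaves 149 − 3 = 146 true growth lines beyond the winter growth check.
146 growth lines at 2 per year is 146 / 2 = 73 years.
1889 − 73 = 1816 CE.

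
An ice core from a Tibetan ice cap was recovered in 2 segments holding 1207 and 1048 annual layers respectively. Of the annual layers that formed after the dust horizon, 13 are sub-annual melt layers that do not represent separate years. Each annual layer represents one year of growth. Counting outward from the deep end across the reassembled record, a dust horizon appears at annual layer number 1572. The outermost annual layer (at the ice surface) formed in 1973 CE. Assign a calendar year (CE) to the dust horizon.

1303 CE

Total annual layers = 1207 + 1048 = 2255.
Between annual layer 1572 and the ice surface there are 2255 − 1572 = 683 annual layers.
Removing the 13 false annual layers leaves 683 − 13 = 670 true annual layers beyond the dust horizon.
1973 − 670 = 1303 CE.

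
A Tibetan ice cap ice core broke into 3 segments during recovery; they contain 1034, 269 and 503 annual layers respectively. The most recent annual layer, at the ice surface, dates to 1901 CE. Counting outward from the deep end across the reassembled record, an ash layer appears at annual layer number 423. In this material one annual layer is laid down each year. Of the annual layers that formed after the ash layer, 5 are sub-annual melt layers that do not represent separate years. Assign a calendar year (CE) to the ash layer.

523 CE

Total annual layers = 1034 + 269 + 503 = 1806.
Between annual layer 423 and the ice surface there are 1806 − 423 = 1383 annual layers.
Excluding 5 false annual layers: 1383 − 5 = 1378.
1901 − 1378 = 523 CE.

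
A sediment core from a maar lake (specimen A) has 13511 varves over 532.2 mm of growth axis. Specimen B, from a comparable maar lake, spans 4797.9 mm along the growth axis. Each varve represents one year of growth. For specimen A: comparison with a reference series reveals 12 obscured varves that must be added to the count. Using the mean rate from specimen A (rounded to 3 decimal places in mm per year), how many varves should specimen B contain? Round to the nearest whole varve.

123023 varves

Specimen A: correcting the raw count gives 13511 + 12 = 13523 true varves.
A: Extension rate ≈ 532.2 / 13523 = 0.039 mm/yr.
B spans 4797.9 / 0.039 = 123023.08 years ≈ 123023 varves.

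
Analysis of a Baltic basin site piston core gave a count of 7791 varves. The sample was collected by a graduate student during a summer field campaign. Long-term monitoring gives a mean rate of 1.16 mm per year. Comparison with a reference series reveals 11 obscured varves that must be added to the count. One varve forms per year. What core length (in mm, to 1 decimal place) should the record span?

9050.3 mm

Adjusted count: 7791 + 11 = 7802 varves.
Predicted length = 1.16 mm/year × 7802 years = 9050.3 mm.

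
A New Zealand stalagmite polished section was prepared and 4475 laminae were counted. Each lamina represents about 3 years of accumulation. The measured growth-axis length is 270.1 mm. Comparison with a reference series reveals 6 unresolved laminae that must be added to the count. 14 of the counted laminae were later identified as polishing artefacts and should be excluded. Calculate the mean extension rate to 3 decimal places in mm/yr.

Correcting the raw count gives 4475 − 14 + 6 = 4467 true laminae.
4467 laminae at 3 years each span 4467 × 3 = 13401 years.
Mean rate = 270.1 mm / 13401 years ≈ 0.020 mm/yr.

0.020 mm/yr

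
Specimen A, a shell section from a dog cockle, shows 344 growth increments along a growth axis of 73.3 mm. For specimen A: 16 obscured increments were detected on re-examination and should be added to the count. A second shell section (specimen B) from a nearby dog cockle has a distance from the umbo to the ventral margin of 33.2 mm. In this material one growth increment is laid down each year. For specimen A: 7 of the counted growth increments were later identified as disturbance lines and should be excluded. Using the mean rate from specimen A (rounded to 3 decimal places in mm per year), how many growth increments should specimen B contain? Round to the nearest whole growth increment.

Specimen A: adjusted count: 344 − 7 + 16 = 353 growth increments.
A: Extension rate ≈ 73.3 / 353 = 0.208 mm/yr.
B spans 33.2 / 0.208 = 159.62 years ≈ 160 growth increments.

160 growth increments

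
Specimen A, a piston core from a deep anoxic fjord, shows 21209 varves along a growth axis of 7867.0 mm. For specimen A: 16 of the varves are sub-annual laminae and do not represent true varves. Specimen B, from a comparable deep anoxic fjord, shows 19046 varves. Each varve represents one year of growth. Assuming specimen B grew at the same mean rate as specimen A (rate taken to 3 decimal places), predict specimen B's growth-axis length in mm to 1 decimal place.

7066.1 mm

Specimen A: adjusted count: 21209 − 16 = 21193 varves.
A: Mean rate = 7867.0 mm / 21193 years ≈ 0.371 mm per year.
For B, 0.371 mm/year × 19046 years = 7066.1 mm.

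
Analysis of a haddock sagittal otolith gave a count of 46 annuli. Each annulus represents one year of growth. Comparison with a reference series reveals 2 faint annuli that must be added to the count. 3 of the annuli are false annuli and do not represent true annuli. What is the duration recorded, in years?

45 years

Correcting the raw count gives 46 − 3 + 2 = 45 true annuli.
One annulus per year makes the duration 45 years.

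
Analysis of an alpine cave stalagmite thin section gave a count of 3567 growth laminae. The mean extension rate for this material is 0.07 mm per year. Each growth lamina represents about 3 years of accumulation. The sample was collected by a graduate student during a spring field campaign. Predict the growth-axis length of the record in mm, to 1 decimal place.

749.1 mm

At 3 years per growth lamina, 3567 × 3 = 10701 years.
Predicted length = 0.07 mm/year × 10701 years = 749.1 mm.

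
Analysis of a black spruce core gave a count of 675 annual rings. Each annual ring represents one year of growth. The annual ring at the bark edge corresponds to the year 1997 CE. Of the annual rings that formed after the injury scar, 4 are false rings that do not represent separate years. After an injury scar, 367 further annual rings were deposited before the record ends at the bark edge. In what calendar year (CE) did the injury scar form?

There are 367 annual rings younger than the injury scar.
367 − 4 false = 363 true annual rings after the injury scar.
The annual ring at the bark edge is 1997 CE, so the injury scar dates to 1997 − 363 = 1634 CE.

1634 CE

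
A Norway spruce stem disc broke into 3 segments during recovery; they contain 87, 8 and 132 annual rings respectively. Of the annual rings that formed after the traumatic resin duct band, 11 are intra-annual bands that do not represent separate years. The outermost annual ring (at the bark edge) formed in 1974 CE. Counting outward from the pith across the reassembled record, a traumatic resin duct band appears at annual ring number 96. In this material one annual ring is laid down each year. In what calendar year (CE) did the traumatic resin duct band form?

Total annual rings = 87 + 8 + 132 = 227.
The traumatic resin duct band sits at annual ring 96 from the pith, so 227 − 96 = 131 annual rings formed after it.
131 − 11 false = 120 true annual rings after the traumatic resin duct band.
1974 − 120 = 1854 CE.

1854 CE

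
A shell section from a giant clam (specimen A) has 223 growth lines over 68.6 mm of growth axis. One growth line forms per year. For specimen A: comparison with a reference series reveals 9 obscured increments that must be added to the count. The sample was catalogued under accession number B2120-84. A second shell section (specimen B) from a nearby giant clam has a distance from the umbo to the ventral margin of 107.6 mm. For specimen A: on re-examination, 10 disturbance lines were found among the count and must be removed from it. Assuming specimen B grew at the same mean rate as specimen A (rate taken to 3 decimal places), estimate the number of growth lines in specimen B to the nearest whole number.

348 growth lines

Specimen A: true growth line count = 223 − 10 + 9 = 222.
A: 68.6 mm over 222 years gives 68.6 / 222 ≈ 0.309 mm/year.
For B, 107.6 / 0.309 = 348.22 years ≈ 348 growth lines.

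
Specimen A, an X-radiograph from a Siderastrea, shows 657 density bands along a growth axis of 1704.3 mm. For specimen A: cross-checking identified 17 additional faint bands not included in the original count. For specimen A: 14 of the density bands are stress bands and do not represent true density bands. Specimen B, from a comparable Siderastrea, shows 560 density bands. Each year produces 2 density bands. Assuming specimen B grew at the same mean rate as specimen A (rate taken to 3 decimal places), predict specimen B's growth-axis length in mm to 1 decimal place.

Specimen A: correcting the raw count gives 657 − 14 + 17 = 660 true density bands.
Specimen A: with 2 density bands per year, 660 / 2 = 330 years.
A: Extension rate ≈ 1704.3 / 330 = 5.165 mm/yr.
Specimen B: dividing by 2 density bands per year: 560 / 2 = 280 years. For B, 5.165 mm/year × 280 years = 1446.2 mm.

1446.2 mm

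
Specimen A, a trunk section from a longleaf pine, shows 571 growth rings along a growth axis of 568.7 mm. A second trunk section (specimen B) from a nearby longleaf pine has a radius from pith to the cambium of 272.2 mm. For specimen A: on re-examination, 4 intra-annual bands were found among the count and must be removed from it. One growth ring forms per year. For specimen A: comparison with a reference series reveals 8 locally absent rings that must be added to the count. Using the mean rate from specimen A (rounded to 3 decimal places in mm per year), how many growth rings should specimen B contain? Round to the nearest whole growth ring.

275 growth rings

Specimen A: after corrections the count is 571 − 4 + 8 = 575 growth rings.
A: Mean rate = 568.7 mm / 575 years ≈ 0.989 mm/yr.
For B, 272.2 / 0.989 = 275.23 years ≈ 275 growth rings.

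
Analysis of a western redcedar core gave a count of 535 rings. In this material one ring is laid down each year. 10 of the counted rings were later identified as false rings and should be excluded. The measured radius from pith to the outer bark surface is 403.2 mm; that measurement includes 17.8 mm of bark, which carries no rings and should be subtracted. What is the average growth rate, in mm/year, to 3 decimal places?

0.734 mm/year

True ring count = 535 − 10 = 525.
Removing the 17.8 mm offcut leaves 403.2 − 17.8 = 385.4 mm.
385.4 mm over 525 years gives 385.4 / 525 ≈ 0.734 mm/year.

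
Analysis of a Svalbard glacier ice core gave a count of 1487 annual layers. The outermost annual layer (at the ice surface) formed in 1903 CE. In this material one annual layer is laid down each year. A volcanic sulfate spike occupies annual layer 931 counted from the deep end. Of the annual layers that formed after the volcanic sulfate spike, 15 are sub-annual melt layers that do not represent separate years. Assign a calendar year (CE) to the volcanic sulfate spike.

1362 CE

1487 − 931 = 556 annual layers lie beyond the volcanic sulfate spike toward the ice surface.
Excluding 15 false annual layers: 556 − 15 = 541.
1903 − 541 = 1362 CE.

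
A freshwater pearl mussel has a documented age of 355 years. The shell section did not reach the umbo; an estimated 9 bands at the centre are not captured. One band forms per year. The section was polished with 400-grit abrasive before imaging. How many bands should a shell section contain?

346 bands

At one band per year, 355 years correspond to 355 bands.
355 − 9 missed = 346 bands expected in the prepared section.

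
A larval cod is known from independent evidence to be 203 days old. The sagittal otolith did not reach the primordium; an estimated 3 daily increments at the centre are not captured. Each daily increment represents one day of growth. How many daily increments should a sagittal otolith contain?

200 daily increments

Expected daily increments over 203 days: 203.
203 − 3 missed = 200 daily increments expected in the prepared section.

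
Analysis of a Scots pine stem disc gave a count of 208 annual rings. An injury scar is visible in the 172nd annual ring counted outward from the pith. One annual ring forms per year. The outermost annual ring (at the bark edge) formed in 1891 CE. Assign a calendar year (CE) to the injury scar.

208 − 172 = 36 annual rings lie beyond the injury scar toward the bark edge.
The annual ring at the bark edge is 1891 CE, so the injury scar dates to 1891 − 36 = 1855 CE.

1855 CE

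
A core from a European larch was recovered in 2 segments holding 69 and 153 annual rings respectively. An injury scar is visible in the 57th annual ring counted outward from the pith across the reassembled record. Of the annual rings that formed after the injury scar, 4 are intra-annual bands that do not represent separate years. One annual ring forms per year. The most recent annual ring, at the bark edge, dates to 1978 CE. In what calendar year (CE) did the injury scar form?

1817 CE

Total annual rings = 69 + 153 = 222.
The injury scar sits at annual ring 57 from the pith, so 222 − 57 = 165 annual rings formed after it.
Removing the 4 false annual rings leaves 165 − 4 = 161 true annual rings beyond the injury scar.
The annual ring at the bark edge is 1978 CE, so the injury scar dates to 1978 − 161 = 1817 CE.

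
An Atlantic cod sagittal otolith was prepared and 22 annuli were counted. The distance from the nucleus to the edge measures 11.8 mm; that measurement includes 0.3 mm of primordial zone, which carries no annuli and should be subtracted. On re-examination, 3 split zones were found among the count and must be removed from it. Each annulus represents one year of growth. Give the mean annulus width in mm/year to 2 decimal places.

Correcting the raw count gives 22 − 3 = 19 true annuli.
The growth record spans 11.8 − 0.3 = 11.5 mm.
Extension rate ≈ 11.5 / 19 = 0.61 mm/year.

0.61 mm/year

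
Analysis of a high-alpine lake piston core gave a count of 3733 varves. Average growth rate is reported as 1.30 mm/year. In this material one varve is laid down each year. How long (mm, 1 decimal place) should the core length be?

4852.9 mm

The record spans 3733 years at 1.30 mm per year.
Length ≈ 1.30 × 3733 = 4852.9 mm.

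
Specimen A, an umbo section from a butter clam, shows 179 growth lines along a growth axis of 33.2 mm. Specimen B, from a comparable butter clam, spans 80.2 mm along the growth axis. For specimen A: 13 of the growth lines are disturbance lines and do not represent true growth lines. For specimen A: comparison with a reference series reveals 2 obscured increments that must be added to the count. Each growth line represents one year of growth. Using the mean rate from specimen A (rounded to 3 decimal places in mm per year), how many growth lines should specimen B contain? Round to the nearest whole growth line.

405 growth lines

Specimen A: after corrections the count is 179 − 13 + 2 = 168 growth lines.
A: Mean rate = 33.2 mm / 168 years ≈ 0.198 mm per year.
For B, 80.2 / 0.198 = 405.05 years ≈ 405 growth lines.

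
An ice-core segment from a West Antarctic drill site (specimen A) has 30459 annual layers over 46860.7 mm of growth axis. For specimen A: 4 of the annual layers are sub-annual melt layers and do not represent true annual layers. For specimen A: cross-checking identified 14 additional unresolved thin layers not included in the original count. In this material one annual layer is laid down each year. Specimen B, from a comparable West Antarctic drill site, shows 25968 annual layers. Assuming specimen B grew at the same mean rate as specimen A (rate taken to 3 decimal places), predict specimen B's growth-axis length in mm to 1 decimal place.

Specimen A: true annual layer count = 30459 − 4 + 14 = 30469.
A: 46860.7 mm over 30469 years gives 46860.7 / 30469 ≈ 1.538 mm per year.
B's length ≈ 1.538 × 25968 = 39938.8 mm.

39938.8 mm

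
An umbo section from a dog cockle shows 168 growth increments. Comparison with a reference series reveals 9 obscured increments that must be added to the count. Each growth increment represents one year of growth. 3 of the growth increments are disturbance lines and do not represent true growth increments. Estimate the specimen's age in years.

174 years

True growth increment count = 168 − 3 + 9 = 174.
With a one-to-one growth increment periodicity this is 174 years.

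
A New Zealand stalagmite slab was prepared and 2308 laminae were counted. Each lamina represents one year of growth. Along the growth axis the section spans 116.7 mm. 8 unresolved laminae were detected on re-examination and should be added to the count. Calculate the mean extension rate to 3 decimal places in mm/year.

0.050 mm/year

Adjusted count: 2308 + 8 = 2316 laminae.
Mean rate = 116.7 mm / 2316 years ≈ 0.050 mm/year.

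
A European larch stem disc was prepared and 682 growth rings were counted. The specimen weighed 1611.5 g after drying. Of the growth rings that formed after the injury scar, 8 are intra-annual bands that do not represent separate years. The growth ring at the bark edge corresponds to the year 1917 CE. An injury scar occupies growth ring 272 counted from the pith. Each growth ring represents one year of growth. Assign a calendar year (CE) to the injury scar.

1515 CE

682 − 272 = 410 growth rings lie beyond the injury scar toward the bark edge.
Removing the 8 false growth rings leaves 410 − 8 = 402 true growth rings beyond the injury scar.
1917 − 402 = 1515 CE.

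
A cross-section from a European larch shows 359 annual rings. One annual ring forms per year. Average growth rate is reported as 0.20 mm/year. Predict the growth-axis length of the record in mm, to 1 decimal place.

The record spans 359 years at 0.20 mm per year.
Length ≈ 0.20 × 359 = 71.8 mm.

71.8 mm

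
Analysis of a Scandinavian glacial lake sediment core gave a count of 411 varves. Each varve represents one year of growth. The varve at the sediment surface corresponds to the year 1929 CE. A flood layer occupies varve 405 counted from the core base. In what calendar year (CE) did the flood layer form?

1923 CE

Between varve 405 and the sediment surface there are 411 − 405 = 6 varves.
1929 − 6 = 1923 CE.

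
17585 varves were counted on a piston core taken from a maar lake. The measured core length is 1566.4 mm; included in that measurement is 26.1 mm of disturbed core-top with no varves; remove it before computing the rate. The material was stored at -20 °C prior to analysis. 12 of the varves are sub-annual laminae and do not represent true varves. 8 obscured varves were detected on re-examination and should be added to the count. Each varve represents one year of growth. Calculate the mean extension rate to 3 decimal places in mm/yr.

0.088 mm/yr

Correcting the raw count gives 17585 − 12 + 8 = 17581 true varves.
The growth record spans 1566.4 − 26.1 = 1540.3 mm.
Extension rate ≈ 1540.3 / 17581 = 0.088 mm/yr.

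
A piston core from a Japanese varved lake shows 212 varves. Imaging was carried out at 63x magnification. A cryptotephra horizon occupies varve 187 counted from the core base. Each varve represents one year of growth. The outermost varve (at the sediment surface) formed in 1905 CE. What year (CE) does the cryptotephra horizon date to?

212 − 187 = 25 varves lie beyond the cryptotephra horizon toward the sediment surface.
The varve at the sediment surface is 1905 CE, so the cryptotephra horizon dates to 1905 − 25 = 1880 CE.

1880 CE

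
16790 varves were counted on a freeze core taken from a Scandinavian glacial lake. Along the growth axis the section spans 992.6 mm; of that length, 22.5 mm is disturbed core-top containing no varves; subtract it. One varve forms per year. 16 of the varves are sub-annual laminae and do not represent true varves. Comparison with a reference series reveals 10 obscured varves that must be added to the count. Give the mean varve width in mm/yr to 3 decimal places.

True varve count = 16790 − 16 + 10 = 16784.
The growth record spans 992.6 − 22.5 = 970.1 mm.
970.1 mm over 16784 years gives 970.1 / 16784 ≈ 0.058 mm/yr.

0.058 mm/yr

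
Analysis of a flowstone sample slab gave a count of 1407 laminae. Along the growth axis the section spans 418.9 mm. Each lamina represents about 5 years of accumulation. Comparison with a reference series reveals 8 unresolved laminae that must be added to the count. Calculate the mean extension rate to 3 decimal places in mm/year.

Adjusted count: 1407 + 8 = 1415 laminae.
Multiplying by 5 years per lamina: 1415 × 5 = 7075 years.
418.9 mm over 7075 years gives 418.9 / 7075 ≈ 0.059 mm/year.

0.059 mm/year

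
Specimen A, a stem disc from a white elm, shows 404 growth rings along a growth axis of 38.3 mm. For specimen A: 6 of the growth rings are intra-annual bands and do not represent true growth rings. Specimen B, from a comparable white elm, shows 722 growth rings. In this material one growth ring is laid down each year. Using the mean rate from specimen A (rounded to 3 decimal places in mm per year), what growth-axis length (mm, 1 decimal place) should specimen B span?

Specimen A: after corrections the count is 404 − 6 = 398 growth rings.
A: Mean rate = 38.3 mm / 398 years ≈ 0.096 mm/yr.
B's length ≈ 0.096 × 722 = 69.3 mm.

69.3 mm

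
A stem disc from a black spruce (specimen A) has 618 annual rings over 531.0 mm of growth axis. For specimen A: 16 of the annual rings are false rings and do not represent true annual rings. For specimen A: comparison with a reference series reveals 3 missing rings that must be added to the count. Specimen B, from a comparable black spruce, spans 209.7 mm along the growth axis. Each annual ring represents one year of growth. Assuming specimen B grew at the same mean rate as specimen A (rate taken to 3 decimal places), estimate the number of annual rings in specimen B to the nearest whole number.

239 annual rings

Specimen A: adjusted count: 618 − 16 + 3 = 605 annual rings.
A: Mean rate = 531.0 mm / 605 years ≈ 0.878 mm per year.
B spans 209.7 / 0.878 = 238.84 years ≈ 239 annual rings.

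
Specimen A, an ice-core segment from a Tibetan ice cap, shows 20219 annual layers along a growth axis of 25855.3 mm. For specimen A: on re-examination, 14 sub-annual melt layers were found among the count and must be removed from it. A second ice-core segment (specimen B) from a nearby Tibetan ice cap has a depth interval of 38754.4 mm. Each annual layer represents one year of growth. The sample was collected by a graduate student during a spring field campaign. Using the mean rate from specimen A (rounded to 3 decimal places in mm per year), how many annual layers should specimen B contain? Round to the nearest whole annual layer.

30277 annual layers

Specimen A: after corrections the count is 20219 − 14 = 20205 annual layers.
A: Mean rate = 25855.3 mm / 20205 years ≈ 1.280 mm per year.
Specimen B: 38754.4 mm / 1.280 mm per year = 30276.88 years ≈ 30277 annual layers.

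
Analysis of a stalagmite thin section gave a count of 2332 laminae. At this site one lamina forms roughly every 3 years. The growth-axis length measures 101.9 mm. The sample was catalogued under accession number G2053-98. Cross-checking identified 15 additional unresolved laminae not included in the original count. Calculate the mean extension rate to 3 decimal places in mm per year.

After corrections the count is 2332 + 15 = 2347 laminae.
At 3 years per lamina, 2347 × 3 = 7041 years.
Extension rate ≈ 101.9 / 7041 = 0.014 mm per year.

0.014 mm per year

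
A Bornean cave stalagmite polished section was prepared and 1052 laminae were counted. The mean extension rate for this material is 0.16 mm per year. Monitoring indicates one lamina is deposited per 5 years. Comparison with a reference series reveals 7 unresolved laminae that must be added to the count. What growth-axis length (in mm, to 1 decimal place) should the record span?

847.2 mm

True lamina count = 1052 + 7 = 1059.
1059 laminae at 5 years each span 1059 × 5 = 5295 years.
5295 years at 0.16 mm/year gives 0.16 × 5295 = 847.2 mm.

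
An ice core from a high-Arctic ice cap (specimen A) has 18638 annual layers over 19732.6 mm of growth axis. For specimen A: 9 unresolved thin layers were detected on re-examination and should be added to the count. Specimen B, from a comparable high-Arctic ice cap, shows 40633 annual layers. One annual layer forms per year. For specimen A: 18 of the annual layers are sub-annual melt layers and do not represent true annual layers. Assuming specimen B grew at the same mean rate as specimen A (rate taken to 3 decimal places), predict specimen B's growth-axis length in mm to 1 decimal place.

43030.3 mm

Specimen A: adjusted count: 18638 − 18 + 9 = 18629 annual layers.
A: 19732.6 mm over 18629 years gives 19732.6 / 18629 ≈ 1.059 mm/year.
For B, 1.059 mm/year × 40633 years = 43030.3 mm.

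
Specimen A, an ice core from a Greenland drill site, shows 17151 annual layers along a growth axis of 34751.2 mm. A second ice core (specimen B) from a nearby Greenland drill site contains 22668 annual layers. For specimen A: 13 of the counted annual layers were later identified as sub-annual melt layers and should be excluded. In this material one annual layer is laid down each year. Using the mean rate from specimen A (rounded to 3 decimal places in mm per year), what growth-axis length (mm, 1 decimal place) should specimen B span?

Specimen A: adjusted count: 17151 − 13 = 17138 annual layers.
A: Mean rate = 34751.2 mm / 17138 years ≈ 2.028 mm per year.
B's length ≈ 2.028 × 22668 = 45970.7 mm.

45970.7 mm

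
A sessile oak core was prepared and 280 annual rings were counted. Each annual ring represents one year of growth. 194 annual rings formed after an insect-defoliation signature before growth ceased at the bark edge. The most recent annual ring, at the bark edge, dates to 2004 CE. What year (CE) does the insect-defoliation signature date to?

194 annual rings post-date the insect-defoliation signature.
2004 − 194 = 1810 CE.

1810 CE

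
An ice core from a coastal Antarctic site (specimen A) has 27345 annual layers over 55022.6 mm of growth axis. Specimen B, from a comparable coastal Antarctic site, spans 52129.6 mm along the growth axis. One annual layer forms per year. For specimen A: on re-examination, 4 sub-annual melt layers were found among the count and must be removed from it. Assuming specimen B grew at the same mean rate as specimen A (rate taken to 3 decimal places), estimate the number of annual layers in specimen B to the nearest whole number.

Specimen A: true annual layer count = 27345 − 4 = 27341.
A: Extension rate ≈ 55022.6 / 27341 = 2.012 mm/yr.
Specimen B: 52129.6 mm / 2.012 mm per year = 25909.34 years ≈ 25909 annual layers.

25909 annual layers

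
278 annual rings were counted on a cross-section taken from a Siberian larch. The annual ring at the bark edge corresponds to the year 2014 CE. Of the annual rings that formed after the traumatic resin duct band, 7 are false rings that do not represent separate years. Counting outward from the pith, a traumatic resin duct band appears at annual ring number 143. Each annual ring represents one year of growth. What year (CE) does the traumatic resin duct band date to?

The traumatic resin duct band sits at annual ring 143 from the pith, so 278 − 143 = 135 annual rings formed after it.
Excluding 7 false annual rings: 135 − 7 = 128.
2014 − 128 = 1886 CE.

1886 CE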